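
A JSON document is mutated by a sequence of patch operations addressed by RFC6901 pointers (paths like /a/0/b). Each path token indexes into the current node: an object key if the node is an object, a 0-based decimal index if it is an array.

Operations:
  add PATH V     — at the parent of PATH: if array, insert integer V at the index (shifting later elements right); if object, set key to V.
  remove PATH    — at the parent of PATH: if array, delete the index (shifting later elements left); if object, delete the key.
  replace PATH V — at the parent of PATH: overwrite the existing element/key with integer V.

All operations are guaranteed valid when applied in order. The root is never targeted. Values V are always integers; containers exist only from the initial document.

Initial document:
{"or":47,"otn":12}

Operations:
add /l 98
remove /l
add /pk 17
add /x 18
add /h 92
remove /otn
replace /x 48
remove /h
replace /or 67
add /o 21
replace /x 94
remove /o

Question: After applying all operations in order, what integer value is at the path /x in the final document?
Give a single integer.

After op 1 (add /l 98): {"l":98,"or":47,"otn":12}
After op 2 (remove /l): {"or":47,"otn":12}
After op 3 (add /pk 17): {"or":47,"otn":12,"pk":17}
After op 4 (add /x 18): {"or":47,"otn":12,"pk":17,"x":18}
After op 5 (add /h 92): {"h":92,"or":47,"otn":12,"pk":17,"x":18}
After op 6 (remove /otn): {"h":92,"or":47,"pk":17,"x":18}
After op 7 (replace /x 48): {"h":92,"or":47,"pk":17,"x":48}
After op 8 (remove /h): {"or":47,"pk":17,"x":48}
After op 9 (replace /or 67): {"or":67,"pk":17,"x":48}
After op 10 (add /o 21): {"o":21,"or":67,"pk":17,"x":48}
After op 11 (replace /x 94): {"o":21,"or":67,"pk":17,"x":94}
After op 12 (remove /o): {"or":67,"pk":17,"x":94}
Value at /x: 94

Answer: 94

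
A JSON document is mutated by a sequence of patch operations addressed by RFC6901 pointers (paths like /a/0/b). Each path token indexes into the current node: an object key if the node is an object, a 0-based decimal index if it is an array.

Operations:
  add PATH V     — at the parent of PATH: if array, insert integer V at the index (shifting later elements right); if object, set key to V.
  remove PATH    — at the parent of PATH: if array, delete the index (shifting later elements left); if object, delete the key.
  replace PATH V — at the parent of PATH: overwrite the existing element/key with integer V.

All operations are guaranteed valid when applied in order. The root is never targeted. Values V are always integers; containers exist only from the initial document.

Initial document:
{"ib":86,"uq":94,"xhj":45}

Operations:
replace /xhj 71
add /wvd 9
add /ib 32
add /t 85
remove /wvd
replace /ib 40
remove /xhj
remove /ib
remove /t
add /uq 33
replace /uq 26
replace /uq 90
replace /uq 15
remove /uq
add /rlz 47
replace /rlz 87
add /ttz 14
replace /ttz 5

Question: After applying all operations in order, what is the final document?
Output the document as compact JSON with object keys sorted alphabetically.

Answer: {"rlz":87,"ttz":5}

Derivation:
After op 1 (replace /xhj 71): {"ib":86,"uq":94,"xhj":71}
After op 2 (add /wvd 9): {"ib":86,"uq":94,"wvd":9,"xhj":71}
After op 3 (add /ib 32): {"ib":32,"uq":94,"wvd":9,"xhj":71}
After op 4 (add /t 85): {"ib":32,"t":85,"uq":94,"wvd":9,"xhj":71}
After op 5 (remove /wvd): {"ib":32,"t":85,"uq":94,"xhj":71}
After op 6 (replace /ib 40): {"ib":40,"t":85,"uq":94,"xhj":71}
After op 7 (remove /xhj): {"ib":40,"t":85,"uq":94}
After op 8 (remove /ib): {"t":85,"uq":94}
After op 9 (remove /t): {"uq":94}
After op 10 (add /uq 33): {"uq":33}
After op 11 (replace /uq 26): {"uq":26}
After op 12 (replace /uq 90): {"uq":90}
After op 13 (replace /uq 15): {"uq":15}
After op 14 (remove /uq): {}
After op 15 (add /rlz 47): {"rlz":47}
After op 16 (replace /rlz 87): {"rlz":87}
After op 17 (add /ttz 14): {"rlz":87,"ttz":14}
After op 18 (replace /ttz 5): {"rlz":87,"ttz":5}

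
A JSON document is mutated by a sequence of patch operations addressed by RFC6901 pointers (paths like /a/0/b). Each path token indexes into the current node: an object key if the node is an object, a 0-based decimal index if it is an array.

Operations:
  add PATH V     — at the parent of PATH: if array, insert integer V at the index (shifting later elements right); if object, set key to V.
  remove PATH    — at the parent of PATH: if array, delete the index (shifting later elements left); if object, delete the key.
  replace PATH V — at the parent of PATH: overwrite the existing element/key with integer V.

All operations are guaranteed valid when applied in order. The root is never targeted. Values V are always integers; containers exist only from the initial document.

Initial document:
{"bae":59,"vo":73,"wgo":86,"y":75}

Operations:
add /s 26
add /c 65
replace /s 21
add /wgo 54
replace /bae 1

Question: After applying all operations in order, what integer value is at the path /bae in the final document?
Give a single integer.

Answer: 1

Derivation:
After op 1 (add /s 26): {"bae":59,"s":26,"vo":73,"wgo":86,"y":75}
After op 2 (add /c 65): {"bae":59,"c":65,"s":26,"vo":73,"wgo":86,"y":75}
After op 3 (replace /s 21): {"bae":59,"c":65,"s":21,"vo":73,"wgo":86,"y":75}
After op 4 (add /wgo 54): {"bae":59,"c":65,"s":21,"vo":73,"wgo":54,"y":75}
After op 5 (replace /bae 1): {"bae":1,"c":65,"s":21,"vo":73,"wgo":54,"y":75}
Value at /bae: 1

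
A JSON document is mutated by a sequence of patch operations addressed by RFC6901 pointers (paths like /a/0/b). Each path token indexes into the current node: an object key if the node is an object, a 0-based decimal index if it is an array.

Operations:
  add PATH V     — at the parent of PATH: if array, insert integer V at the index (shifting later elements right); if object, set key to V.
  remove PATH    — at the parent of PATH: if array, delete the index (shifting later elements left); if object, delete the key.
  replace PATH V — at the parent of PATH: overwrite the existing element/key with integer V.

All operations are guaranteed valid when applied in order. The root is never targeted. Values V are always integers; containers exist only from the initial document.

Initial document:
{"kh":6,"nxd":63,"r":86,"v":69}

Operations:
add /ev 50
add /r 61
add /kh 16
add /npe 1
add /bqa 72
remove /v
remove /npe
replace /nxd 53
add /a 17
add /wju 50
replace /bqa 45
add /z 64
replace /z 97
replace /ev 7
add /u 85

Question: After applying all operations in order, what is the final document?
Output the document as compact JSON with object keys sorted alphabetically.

After op 1 (add /ev 50): {"ev":50,"kh":6,"nxd":63,"r":86,"v":69}
After op 2 (add /r 61): {"ev":50,"kh":6,"nxd":63,"r":61,"v":69}
After op 3 (add /kh 16): {"ev":50,"kh":16,"nxd":63,"r":61,"v":69}
After op 4 (add /npe 1): {"ev":50,"kh":16,"npe":1,"nxd":63,"r":61,"v":69}
After op 5 (add /bqa 72): {"bqa":72,"ev":50,"kh":16,"npe":1,"nxd":63,"r":61,"v":69}
After op 6 (remove /v): {"bqa":72,"ev":50,"kh":16,"npe":1,"nxd":63,"r":61}
After op 7 (remove /npe): {"bqa":72,"ev":50,"kh":16,"nxd":63,"r":61}
After op 8 (replace /nxd 53): {"bqa":72,"ev":50,"kh":16,"nxd":53,"r":61}
After op 9 (add /a 17): {"a":17,"bqa":72,"ev":50,"kh":16,"nxd":53,"r":61}
After op 10 (add /wju 50): {"a":17,"bqa":72,"ev":50,"kh":16,"nxd":53,"r":61,"wju":50}
After op 11 (replace /bqa 45): {"a":17,"bqa":45,"ev":50,"kh":16,"nxd":53,"r":61,"wju":50}
After op 12 (add /z 64): {"a":17,"bqa":45,"ev":50,"kh":16,"nxd":53,"r":61,"wju":50,"z":64}
After op 13 (replace /z 97): {"a":17,"bqa":45,"ev":50,"kh":16,"nxd":53,"r":61,"wju":50,"z":97}
After op 14 (replace /ev 7): {"a":17,"bqa":45,"ev":7,"kh":16,"nxd":53,"r":61,"wju":50,"z":97}
After op 15 (add /u 85): {"a":17,"bqa":45,"ev":7,"kh":16,"nxd":53,"r":61,"u":85,"wju":50,"z":97}

Answer: {"a":17,"bqa":45,"ev":7,"kh":16,"nxd":53,"r":61,"u":85,"wju":50,"z":97}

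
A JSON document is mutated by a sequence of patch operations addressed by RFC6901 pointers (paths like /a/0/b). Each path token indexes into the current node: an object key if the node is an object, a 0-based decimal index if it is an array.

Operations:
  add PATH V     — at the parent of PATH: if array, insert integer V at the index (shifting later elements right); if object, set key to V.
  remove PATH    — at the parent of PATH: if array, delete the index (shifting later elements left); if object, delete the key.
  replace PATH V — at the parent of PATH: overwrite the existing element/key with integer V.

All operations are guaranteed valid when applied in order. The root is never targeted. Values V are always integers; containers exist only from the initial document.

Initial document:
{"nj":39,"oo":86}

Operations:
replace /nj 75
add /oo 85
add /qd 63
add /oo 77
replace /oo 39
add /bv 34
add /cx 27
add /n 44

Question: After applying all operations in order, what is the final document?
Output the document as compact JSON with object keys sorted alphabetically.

After op 1 (replace /nj 75): {"nj":75,"oo":86}
After op 2 (add /oo 85): {"nj":75,"oo":85}
After op 3 (add /qd 63): {"nj":75,"oo":85,"qd":63}
After op 4 (add /oo 77): {"nj":75,"oo":77,"qd":63}
After op 5 (replace /oo 39): {"nj":75,"oo":39,"qd":63}
After op 6 (add /bv 34): {"bv":34,"nj":75,"oo":39,"qd":63}
After op 7 (add /cx 27): {"bv":34,"cx":27,"nj":75,"oo":39,"qd":63}
After op 8 (add /n 44): {"bv":34,"cx":27,"n":44,"nj":75,"oo":39,"qd":63}

Answer: {"bv":34,"cx":27,"n":44,"nj":75,"oo":39,"qd":63}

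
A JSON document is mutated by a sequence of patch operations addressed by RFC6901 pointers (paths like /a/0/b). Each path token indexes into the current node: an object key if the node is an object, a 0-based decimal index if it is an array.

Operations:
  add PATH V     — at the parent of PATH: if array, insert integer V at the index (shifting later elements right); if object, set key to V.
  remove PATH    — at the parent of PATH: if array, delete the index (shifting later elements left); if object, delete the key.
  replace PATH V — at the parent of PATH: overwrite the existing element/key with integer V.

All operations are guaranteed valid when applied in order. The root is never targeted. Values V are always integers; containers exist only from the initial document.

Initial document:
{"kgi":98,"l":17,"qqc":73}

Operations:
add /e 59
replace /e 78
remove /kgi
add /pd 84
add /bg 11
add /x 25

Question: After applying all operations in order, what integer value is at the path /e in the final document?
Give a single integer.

After op 1 (add /e 59): {"e":59,"kgi":98,"l":17,"qqc":73}
After op 2 (replace /e 78): {"e":78,"kgi":98,"l":17,"qqc":73}
After op 3 (remove /kgi): {"e":78,"l":17,"qqc":73}
After op 4 (add /pd 84): {"e":78,"l":17,"pd":84,"qqc":73}
After op 5 (add /bg 11): {"bg":11,"e":78,"l":17,"pd":84,"qqc":73}
After op 6 (add /x 25): {"bg":11,"e":78,"l":17,"pd":84,"qqc":73,"x":25}
Value at /e: 78

Answer: 78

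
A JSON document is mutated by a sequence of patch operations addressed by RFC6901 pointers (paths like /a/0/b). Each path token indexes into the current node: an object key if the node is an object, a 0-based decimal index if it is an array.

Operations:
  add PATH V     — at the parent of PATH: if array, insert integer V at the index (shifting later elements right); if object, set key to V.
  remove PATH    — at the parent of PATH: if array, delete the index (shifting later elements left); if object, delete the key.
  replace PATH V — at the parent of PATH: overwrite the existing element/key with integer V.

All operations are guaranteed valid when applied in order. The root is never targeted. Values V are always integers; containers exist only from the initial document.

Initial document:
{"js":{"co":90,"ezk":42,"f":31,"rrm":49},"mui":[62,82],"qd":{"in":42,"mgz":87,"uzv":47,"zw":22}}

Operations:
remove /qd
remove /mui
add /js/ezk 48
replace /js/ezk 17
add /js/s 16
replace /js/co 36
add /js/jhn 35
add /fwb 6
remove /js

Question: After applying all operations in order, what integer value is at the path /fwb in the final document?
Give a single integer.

Answer: 6

Derivation:
After op 1 (remove /qd): {"js":{"co":90,"ezk":42,"f":31,"rrm":49},"mui":[62,82]}
After op 2 (remove /mui): {"js":{"co":90,"ezk":42,"f":31,"rrm":49}}
After op 3 (add /js/ezk 48): {"js":{"co":90,"ezk":48,"f":31,"rrm":49}}
After op 4 (replace /js/ezk 17): {"js":{"co":90,"ezk":17,"f":31,"rrm":49}}
After op 5 (add /js/s 16): {"js":{"co":90,"ezk":17,"f":31,"rrm":49,"s":16}}
After op 6 (replace /js/co 36): {"js":{"co":36,"ezk":17,"f":31,"rrm":49,"s":16}}
After op 7 (add /js/jhn 35): {"js":{"co":36,"ezk":17,"f":31,"jhn":35,"rrm":49,"s":16}}
After op 8 (add /fwb 6): {"fwb":6,"js":{"co":36,"ezk":17,"f":31,"jhn":35,"rrm":49,"s":16}}
After op 9 (remove /js): {"fwb":6}
Value at /fwb: 6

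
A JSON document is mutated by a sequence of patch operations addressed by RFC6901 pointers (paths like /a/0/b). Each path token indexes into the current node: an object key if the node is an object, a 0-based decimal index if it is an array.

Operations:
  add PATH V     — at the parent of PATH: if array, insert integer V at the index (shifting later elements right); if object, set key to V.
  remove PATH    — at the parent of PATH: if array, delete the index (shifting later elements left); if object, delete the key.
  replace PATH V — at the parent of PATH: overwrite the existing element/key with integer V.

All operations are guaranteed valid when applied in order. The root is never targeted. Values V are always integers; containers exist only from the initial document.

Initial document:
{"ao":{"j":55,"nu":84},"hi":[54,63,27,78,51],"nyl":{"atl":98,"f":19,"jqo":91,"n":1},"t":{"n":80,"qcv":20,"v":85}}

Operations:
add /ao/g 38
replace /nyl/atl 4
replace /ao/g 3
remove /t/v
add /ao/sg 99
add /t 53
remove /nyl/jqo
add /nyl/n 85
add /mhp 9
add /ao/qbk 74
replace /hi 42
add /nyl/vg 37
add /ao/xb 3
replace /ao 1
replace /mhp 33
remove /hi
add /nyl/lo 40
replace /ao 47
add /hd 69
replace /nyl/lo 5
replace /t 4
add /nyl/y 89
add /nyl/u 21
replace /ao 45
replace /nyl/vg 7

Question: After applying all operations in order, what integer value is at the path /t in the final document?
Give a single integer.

After op 1 (add /ao/g 38): {"ao":{"g":38,"j":55,"nu":84},"hi":[54,63,27,78,51],"nyl":{"atl":98,"f":19,"jqo":91,"n":1},"t":{"n":80,"qcv":20,"v":85}}
After op 2 (replace /nyl/atl 4): {"ao":{"g":38,"j":55,"nu":84},"hi":[54,63,27,78,51],"nyl":{"atl":4,"f":19,"jqo":91,"n":1},"t":{"n":80,"qcv":20,"v":85}}
After op 3 (replace /ao/g 3): {"ao":{"g":3,"j":55,"nu":84},"hi":[54,63,27,78,51],"nyl":{"atl":4,"f":19,"jqo":91,"n":1},"t":{"n":80,"qcv":20,"v":85}}
After op 4 (remove /t/v): {"ao":{"g":3,"j":55,"nu":84},"hi":[54,63,27,78,51],"nyl":{"atl":4,"f":19,"jqo":91,"n":1},"t":{"n":80,"qcv":20}}
After op 5 (add /ao/sg 99): {"ao":{"g":3,"j":55,"nu":84,"sg":99},"hi":[54,63,27,78,51],"nyl":{"atl":4,"f":19,"jqo":91,"n":1},"t":{"n":80,"qcv":20}}
After op 6 (add /t 53): {"ao":{"g":3,"j":55,"nu":84,"sg":99},"hi":[54,63,27,78,51],"nyl":{"atl":4,"f":19,"jqo":91,"n":1},"t":53}
After op 7 (remove /nyl/jqo): {"ao":{"g":3,"j":55,"nu":84,"sg":99},"hi":[54,63,27,78,51],"nyl":{"atl":4,"f":19,"n":1},"t":53}
After op 8 (add /nyl/n 85): {"ao":{"g":3,"j":55,"nu":84,"sg":99},"hi":[54,63,27,78,51],"nyl":{"atl":4,"f":19,"n":85},"t":53}
After op 9 (add /mhp 9): {"ao":{"g":3,"j":55,"nu":84,"sg":99},"hi":[54,63,27,78,51],"mhp":9,"nyl":{"atl":4,"f":19,"n":85},"t":53}
After op 10 (add /ao/qbk 74): {"ao":{"g":3,"j":55,"nu":84,"qbk":74,"sg":99},"hi":[54,63,27,78,51],"mhp":9,"nyl":{"atl":4,"f":19,"n":85},"t":53}
After op 11 (replace /hi 42): {"ao":{"g":3,"j":55,"nu":84,"qbk":74,"sg":99},"hi":42,"mhp":9,"nyl":{"atl":4,"f":19,"n":85},"t":53}
After op 12 (add /nyl/vg 37): {"ao":{"g":3,"j":55,"nu":84,"qbk":74,"sg":99},"hi":42,"mhp":9,"nyl":{"atl":4,"f":19,"n":85,"vg":37},"t":53}
After op 13 (add /ao/xb 3): {"ao":{"g":3,"j":55,"nu":84,"qbk":74,"sg":99,"xb":3},"hi":42,"mhp":9,"nyl":{"atl":4,"f":19,"n":85,"vg":37},"t":53}
After op 14 (replace /ao 1): {"ao":1,"hi":42,"mhp":9,"nyl":{"atl":4,"f":19,"n":85,"vg":37},"t":53}
After op 15 (replace /mhp 33): {"ao":1,"hi":42,"mhp":33,"nyl":{"atl":4,"f":19,"n":85,"vg":37},"t":53}
After op 16 (remove /hi): {"ao":1,"mhp":33,"nyl":{"atl":4,"f":19,"n":85,"vg":37},"t":53}
After op 17 (add /nyl/lo 40): {"ao":1,"mhp":33,"nyl":{"atl":4,"f":19,"lo":40,"n":85,"vg":37},"t":53}
After op 18 (replace /ao 47): {"ao":47,"mhp":33,"nyl":{"atl":4,"f":19,"lo":40,"n":85,"vg":37},"t":53}
After op 19 (add /hd 69): {"ao":47,"hd":69,"mhp":33,"nyl":{"atl":4,"f":19,"lo":40,"n":85,"vg":37},"t":53}
After op 20 (replace /nyl/lo 5): {"ao":47,"hd":69,"mhp":33,"nyl":{"atl":4,"f":19,"lo":5,"n":85,"vg":37},"t":53}
After op 21 (replace /t 4): {"ao":47,"hd":69,"mhp":33,"nyl":{"atl":4,"f":19,"lo":5,"n":85,"vg":37},"t":4}
After op 22 (add /nyl/y 89): {"ao":47,"hd":69,"mhp":33,"nyl":{"atl":4,"f":19,"lo":5,"n":85,"vg":37,"y":89},"t":4}
After op 23 (add /nyl/u 21): {"ao":47,"hd":69,"mhp":33,"nyl":{"atl":4,"f":19,"lo":5,"n":85,"u":21,"vg":37,"y":89},"t":4}
After op 24 (replace /ao 45): {"ao":45,"hd":69,"mhp":33,"nyl":{"atl":4,"f":19,"lo":5,"n":85,"u":21,"vg":37,"y":89},"t":4}
After op 25 (replace /nyl/vg 7): {"ao":45,"hd":69,"mhp":33,"nyl":{"atl":4,"f":19,"lo":5,"n":85,"u":21,"vg":7,"y":89},"t":4}
Value at /t: 4

Answer: 4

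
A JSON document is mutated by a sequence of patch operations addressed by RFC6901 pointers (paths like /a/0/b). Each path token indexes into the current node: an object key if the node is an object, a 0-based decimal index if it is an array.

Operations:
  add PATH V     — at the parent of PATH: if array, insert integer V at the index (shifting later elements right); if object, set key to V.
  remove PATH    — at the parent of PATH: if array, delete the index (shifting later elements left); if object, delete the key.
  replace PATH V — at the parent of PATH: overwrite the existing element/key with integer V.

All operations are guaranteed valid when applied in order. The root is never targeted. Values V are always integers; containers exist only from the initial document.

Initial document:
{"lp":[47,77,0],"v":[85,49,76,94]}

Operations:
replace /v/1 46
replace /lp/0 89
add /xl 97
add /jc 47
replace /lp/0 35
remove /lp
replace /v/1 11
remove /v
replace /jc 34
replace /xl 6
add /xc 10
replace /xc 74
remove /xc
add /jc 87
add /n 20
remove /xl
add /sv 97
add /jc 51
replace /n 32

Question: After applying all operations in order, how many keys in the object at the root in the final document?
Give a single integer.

Answer: 3

Derivation:
After op 1 (replace /v/1 46): {"lp":[47,77,0],"v":[85,46,76,94]}
After op 2 (replace /lp/0 89): {"lp":[89,77,0],"v":[85,46,76,94]}
After op 3 (add /xl 97): {"lp":[89,77,0],"v":[85,46,76,94],"xl":97}
After op 4 (add /jc 47): {"jc":47,"lp":[89,77,0],"v":[85,46,76,94],"xl":97}
After op 5 (replace /lp/0 35): {"jc":47,"lp":[35,77,0],"v":[85,46,76,94],"xl":97}
After op 6 (remove /lp): {"jc":47,"v":[85,46,76,94],"xl":97}
After op 7 (replace /v/1 11): {"jc":47,"v":[85,11,76,94],"xl":97}
After op 8 (remove /v): {"jc":47,"xl":97}
After op 9 (replace /jc 34): {"jc":34,"xl":97}
After op 10 (replace /xl 6): {"jc":34,"xl":6}
After op 11 (add /xc 10): {"jc":34,"xc":10,"xl":6}
After op 12 (replace /xc 74): {"jc":34,"xc":74,"xl":6}
After op 13 (remove /xc): {"jc":34,"xl":6}
After op 14 (add /jc 87): {"jc":87,"xl":6}
After op 15 (add /n 20): {"jc":87,"n":20,"xl":6}
After op 16 (remove /xl): {"jc":87,"n":20}
After op 17 (add /sv 97): {"jc":87,"n":20,"sv":97}
After op 18 (add /jc 51): {"jc":51,"n":20,"sv":97}
After op 19 (replace /n 32): {"jc":51,"n":32,"sv":97}
Size at the root: 3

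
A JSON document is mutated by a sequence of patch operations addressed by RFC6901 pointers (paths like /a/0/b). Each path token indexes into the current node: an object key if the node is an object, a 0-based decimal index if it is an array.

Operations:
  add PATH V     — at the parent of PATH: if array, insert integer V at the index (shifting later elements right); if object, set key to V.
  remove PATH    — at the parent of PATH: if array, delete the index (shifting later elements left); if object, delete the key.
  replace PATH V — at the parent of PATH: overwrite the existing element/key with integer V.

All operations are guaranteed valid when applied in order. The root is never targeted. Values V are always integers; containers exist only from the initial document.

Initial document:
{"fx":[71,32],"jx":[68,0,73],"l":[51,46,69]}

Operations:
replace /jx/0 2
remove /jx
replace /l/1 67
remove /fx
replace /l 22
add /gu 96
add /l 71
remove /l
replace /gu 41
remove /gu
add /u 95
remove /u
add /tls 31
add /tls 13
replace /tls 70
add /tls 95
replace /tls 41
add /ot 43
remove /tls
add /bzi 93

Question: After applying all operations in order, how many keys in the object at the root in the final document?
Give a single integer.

Answer: 2

Derivation:
After op 1 (replace /jx/0 2): {"fx":[71,32],"jx":[2,0,73],"l":[51,46,69]}
After op 2 (remove /jx): {"fx":[71,32],"l":[51,46,69]}
After op 3 (replace /l/1 67): {"fx":[71,32],"l":[51,67,69]}
After op 4 (remove /fx): {"l":[51,67,69]}
After op 5 (replace /l 22): {"l":22}
After op 6 (add /gu 96): {"gu":96,"l":22}
After op 7 (add /l 71): {"gu":96,"l":71}
After op 8 (remove /l): {"gu":96}
After op 9 (replace /gu 41): {"gu":41}
After op 10 (remove /gu): {}
After op 11 (add /u 95): {"u":95}
After op 12 (remove /u): {}
After op 13 (add /tls 31): {"tls":31}
After op 14 (add /tls 13): {"tls":13}
After op 15 (replace /tls 70): {"tls":70}
After op 16 (add /tls 95): {"tls":95}
After op 17 (replace /tls 41): {"tls":41}
After op 18 (add /ot 43): {"ot":43,"tls":41}
After op 19 (remove /tls): {"ot":43}
After op 20 (add /bzi 93): {"bzi":93,"ot":43}
Size at the root: 2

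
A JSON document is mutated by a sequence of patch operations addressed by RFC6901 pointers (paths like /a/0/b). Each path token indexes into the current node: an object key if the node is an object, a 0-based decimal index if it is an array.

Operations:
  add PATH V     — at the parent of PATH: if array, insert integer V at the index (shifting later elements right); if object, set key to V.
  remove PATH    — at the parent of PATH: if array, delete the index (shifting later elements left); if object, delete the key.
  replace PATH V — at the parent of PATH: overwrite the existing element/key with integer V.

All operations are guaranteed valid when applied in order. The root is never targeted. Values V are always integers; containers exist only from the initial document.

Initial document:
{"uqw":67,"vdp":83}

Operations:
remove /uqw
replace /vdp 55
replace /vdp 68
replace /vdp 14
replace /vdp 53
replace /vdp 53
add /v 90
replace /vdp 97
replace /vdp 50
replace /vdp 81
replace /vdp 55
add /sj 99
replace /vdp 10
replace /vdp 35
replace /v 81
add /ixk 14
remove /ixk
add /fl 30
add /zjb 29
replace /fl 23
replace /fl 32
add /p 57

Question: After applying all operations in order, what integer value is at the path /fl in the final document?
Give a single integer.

Answer: 32

Derivation:
After op 1 (remove /uqw): {"vdp":83}
After op 2 (replace /vdp 55): {"vdp":55}
After op 3 (replace /vdp 68): {"vdp":68}
After op 4 (replace /vdp 14): {"vdp":14}
After op 5 (replace /vdp 53): {"vdp":53}
After op 6 (replace /vdp 53): {"vdp":53}
After op 7 (add /v 90): {"v":90,"vdp":53}
After op 8 (replace /vdp 97): {"v":90,"vdp":97}
After op 9 (replace /vdp 50): {"v":90,"vdp":50}
After op 10 (replace /vdp 81): {"v":90,"vdp":81}
After op 11 (replace /vdp 55): {"v":90,"vdp":55}
After op 12 (add /sj 99): {"sj":99,"v":90,"vdp":55}
After op 13 (replace /vdp 10): {"sj":99,"v":90,"vdp":10}
After op 14 (replace /vdp 35): {"sj":99,"v":90,"vdp":35}
After op 15 (replace /v 81): {"sj":99,"v":81,"vdp":35}
After op 16 (add /ixk 14): {"ixk":14,"sj":99,"v":81,"vdp":35}
After op 17 (remove /ixk): {"sj":99,"v":81,"vdp":35}
After op 18 (add /fl 30): {"fl":30,"sj":99,"v":81,"vdp":35}
After op 19 (add /zjb 29): {"fl":30,"sj":99,"v":81,"vdp":35,"zjb":29}
After op 20 (replace /fl 23): {"fl":23,"sj":99,"v":81,"vdp":35,"zjb":29}
After op 21 (replace /fl 32): {"fl":32,"sj":99,"v":81,"vdp":35,"zjb":29}
After op 22 (add /p 57): {"fl":32,"p":57,"sj":99,"v":81,"vdp":35,"zjb":29}
Value at /fl: 32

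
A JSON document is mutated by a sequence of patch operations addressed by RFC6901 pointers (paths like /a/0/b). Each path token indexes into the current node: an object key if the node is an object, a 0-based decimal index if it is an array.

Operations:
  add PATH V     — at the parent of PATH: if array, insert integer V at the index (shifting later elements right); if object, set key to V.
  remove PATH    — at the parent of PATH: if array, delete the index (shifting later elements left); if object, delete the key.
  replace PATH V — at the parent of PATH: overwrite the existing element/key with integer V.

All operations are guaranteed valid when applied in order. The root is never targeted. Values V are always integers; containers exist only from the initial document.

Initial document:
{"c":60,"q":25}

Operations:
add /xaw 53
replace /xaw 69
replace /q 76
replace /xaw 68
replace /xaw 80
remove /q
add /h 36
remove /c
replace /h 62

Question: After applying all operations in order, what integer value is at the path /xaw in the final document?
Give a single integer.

After op 1 (add /xaw 53): {"c":60,"q":25,"xaw":53}
After op 2 (replace /xaw 69): {"c":60,"q":25,"xaw":69}
After op 3 (replace /q 76): {"c":60,"q":76,"xaw":69}
After op 4 (replace /xaw 68): {"c":60,"q":76,"xaw":68}
After op 5 (replace /xaw 80): {"c":60,"q":76,"xaw":80}
After op 6 (remove /q): {"c":60,"xaw":80}
After op 7 (add /h 36): {"c":60,"h":36,"xaw":80}
After op 8 (remove /c): {"h":36,"xaw":80}
After op 9 (replace /h 62): {"h":62,"xaw":80}
Value at /xaw: 80

Answer: 80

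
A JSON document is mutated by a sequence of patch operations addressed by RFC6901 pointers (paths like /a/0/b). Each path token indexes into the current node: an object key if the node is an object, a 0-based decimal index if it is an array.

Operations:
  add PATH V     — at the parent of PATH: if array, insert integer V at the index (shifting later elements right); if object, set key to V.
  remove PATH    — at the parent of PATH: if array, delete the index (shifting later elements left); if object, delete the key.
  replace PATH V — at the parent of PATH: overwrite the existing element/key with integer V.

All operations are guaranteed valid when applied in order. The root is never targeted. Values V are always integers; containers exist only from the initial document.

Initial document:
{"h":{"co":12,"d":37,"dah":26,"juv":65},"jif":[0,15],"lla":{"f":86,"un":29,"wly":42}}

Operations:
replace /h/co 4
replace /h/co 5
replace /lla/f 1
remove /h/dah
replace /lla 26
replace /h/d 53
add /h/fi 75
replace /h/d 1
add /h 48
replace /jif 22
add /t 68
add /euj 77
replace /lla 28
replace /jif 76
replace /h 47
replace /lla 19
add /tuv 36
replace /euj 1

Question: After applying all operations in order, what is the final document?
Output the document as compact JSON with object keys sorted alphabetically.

After op 1 (replace /h/co 4): {"h":{"co":4,"d":37,"dah":26,"juv":65},"jif":[0,15],"lla":{"f":86,"un":29,"wly":42}}
After op 2 (replace /h/co 5): {"h":{"co":5,"d":37,"dah":26,"juv":65},"jif":[0,15],"lla":{"f":86,"un":29,"wly":42}}
After op 3 (replace /lla/f 1): {"h":{"co":5,"d":37,"dah":26,"juv":65},"jif":[0,15],"lla":{"f":1,"un":29,"wly":42}}
After op 4 (remove /h/dah): {"h":{"co":5,"d":37,"juv":65},"jif":[0,15],"lla":{"f":1,"un":29,"wly":42}}
After op 5 (replace /lla 26): {"h":{"co":5,"d":37,"juv":65},"jif":[0,15],"lla":26}
After op 6 (replace /h/d 53): {"h":{"co":5,"d":53,"juv":65},"jif":[0,15],"lla":26}
After op 7 (add /h/fi 75): {"h":{"co":5,"d":53,"fi":75,"juv":65},"jif":[0,15],"lla":26}
After op 8 (replace /h/d 1): {"h":{"co":5,"d":1,"fi":75,"juv":65},"jif":[0,15],"lla":26}
After op 9 (add /h 48): {"h":48,"jif":[0,15],"lla":26}
After op 10 (replace /jif 22): {"h":48,"jif":22,"lla":26}
After op 11 (add /t 68): {"h":48,"jif":22,"lla":26,"t":68}
After op 12 (add /euj 77): {"euj":77,"h":48,"jif":22,"lla":26,"t":68}
After op 13 (replace /lla 28): {"euj":77,"h":48,"jif":22,"lla":28,"t":68}
After op 14 (replace /jif 76): {"euj":77,"h":48,"jif":76,"lla":28,"t":68}
After op 15 (replace /h 47): {"euj":77,"h":47,"jif":76,"lla":28,"t":68}
After op 16 (replace /lla 19): {"euj":77,"h":47,"jif":76,"lla":19,"t":68}
After op 17 (add /tuv 36): {"euj":77,"h":47,"jif":76,"lla":19,"t":68,"tuv":36}
After op 18 (replace /euj 1): {"euj":1,"h":47,"jif":76,"lla":19,"t":68,"tuv":36}

Answer: {"euj":1,"h":47,"jif":76,"lla":19,"t":68,"tuv":36}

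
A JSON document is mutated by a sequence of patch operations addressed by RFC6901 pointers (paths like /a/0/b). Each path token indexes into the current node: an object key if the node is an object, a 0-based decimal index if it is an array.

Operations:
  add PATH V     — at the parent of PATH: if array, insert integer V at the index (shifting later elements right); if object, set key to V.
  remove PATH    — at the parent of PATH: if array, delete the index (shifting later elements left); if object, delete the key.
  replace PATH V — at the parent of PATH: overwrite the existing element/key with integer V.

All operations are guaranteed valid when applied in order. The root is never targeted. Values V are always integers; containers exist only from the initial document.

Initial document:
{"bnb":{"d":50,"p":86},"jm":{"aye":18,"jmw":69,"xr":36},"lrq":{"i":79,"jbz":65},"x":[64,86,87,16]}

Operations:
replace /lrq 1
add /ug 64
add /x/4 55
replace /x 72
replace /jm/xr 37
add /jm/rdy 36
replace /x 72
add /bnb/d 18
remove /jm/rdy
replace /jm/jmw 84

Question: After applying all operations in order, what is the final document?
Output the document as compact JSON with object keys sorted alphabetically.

After op 1 (replace /lrq 1): {"bnb":{"d":50,"p":86},"jm":{"aye":18,"jmw":69,"xr":36},"lrq":1,"x":[64,86,87,16]}
After op 2 (add /ug 64): {"bnb":{"d":50,"p":86},"jm":{"aye":18,"jmw":69,"xr":36},"lrq":1,"ug":64,"x":[64,86,87,16]}
After op 3 (add /x/4 55): {"bnb":{"d":50,"p":86},"jm":{"aye":18,"jmw":69,"xr":36},"lrq":1,"ug":64,"x":[64,86,87,16,55]}
After op 4 (replace /x 72): {"bnb":{"d":50,"p":86},"jm":{"aye":18,"jmw":69,"xr":36},"lrq":1,"ug":64,"x":72}
After op 5 (replace /jm/xr 37): {"bnb":{"d":50,"p":86},"jm":{"aye":18,"jmw":69,"xr":37},"lrq":1,"ug":64,"x":72}
After op 6 (add /jm/rdy 36): {"bnb":{"d":50,"p":86},"jm":{"aye":18,"jmw":69,"rdy":36,"xr":37},"lrq":1,"ug":64,"x":72}
After op 7 (replace /x 72): {"bnb":{"d":50,"p":86},"jm":{"aye":18,"jmw":69,"rdy":36,"xr":37},"lrq":1,"ug":64,"x":72}
After op 8 (add /bnb/d 18): {"bnb":{"d":18,"p":86},"jm":{"aye":18,"jmw":69,"rdy":36,"xr":37},"lrq":1,"ug":64,"x":72}
After op 9 (remove /jm/rdy): {"bnb":{"d":18,"p":86},"jm":{"aye":18,"jmw":69,"xr":37},"lrq":1,"ug":64,"x":72}
After op 10 (replace /jm/jmw 84): {"bnb":{"d":18,"p":86},"jm":{"aye":18,"jmw":84,"xr":37},"lrq":1,"ug":64,"x":72}

Answer: {"bnb":{"d":18,"p":86},"jm":{"aye":18,"jmw":84,"xr":37},"lrq":1,"ug":64,"x":72}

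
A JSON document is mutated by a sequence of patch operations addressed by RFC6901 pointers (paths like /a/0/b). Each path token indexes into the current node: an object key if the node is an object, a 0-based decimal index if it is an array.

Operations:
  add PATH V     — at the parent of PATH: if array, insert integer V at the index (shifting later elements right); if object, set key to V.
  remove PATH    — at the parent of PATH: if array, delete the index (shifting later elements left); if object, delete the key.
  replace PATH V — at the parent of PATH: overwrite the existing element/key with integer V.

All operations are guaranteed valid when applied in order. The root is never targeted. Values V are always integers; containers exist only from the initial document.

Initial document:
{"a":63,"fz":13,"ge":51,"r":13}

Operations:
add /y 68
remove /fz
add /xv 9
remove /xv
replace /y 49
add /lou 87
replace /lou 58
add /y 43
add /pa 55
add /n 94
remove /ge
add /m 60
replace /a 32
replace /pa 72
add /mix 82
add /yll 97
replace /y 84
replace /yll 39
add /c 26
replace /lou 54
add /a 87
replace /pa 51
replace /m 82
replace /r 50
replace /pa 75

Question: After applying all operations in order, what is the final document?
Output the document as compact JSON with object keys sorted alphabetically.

After op 1 (add /y 68): {"a":63,"fz":13,"ge":51,"r":13,"y":68}
After op 2 (remove /fz): {"a":63,"ge":51,"r":13,"y":68}
After op 3 (add /xv 9): {"a":63,"ge":51,"r":13,"xv":9,"y":68}
After op 4 (remove /xv): {"a":63,"ge":51,"r":13,"y":68}
After op 5 (replace /y 49): {"a":63,"ge":51,"r":13,"y":49}
After op 6 (add /lou 87): {"a":63,"ge":51,"lou":87,"r":13,"y":49}
After op 7 (replace /lou 58): {"a":63,"ge":51,"lou":58,"r":13,"y":49}
After op 8 (add /y 43): {"a":63,"ge":51,"lou":58,"r":13,"y":43}
After op 9 (add /pa 55): {"a":63,"ge":51,"lou":58,"pa":55,"r":13,"y":43}
After op 10 (add /n 94): {"a":63,"ge":51,"lou":58,"n":94,"pa":55,"r":13,"y":43}
After op 11 (remove /ge): {"a":63,"lou":58,"n":94,"pa":55,"r":13,"y":43}
After op 12 (add /m 60): {"a":63,"lou":58,"m":60,"n":94,"pa":55,"r":13,"y":43}
After op 13 (replace /a 32): {"a":32,"lou":58,"m":60,"n":94,"pa":55,"r":13,"y":43}
After op 14 (replace /pa 72): {"a":32,"lou":58,"m":60,"n":94,"pa":72,"r":13,"y":43}
After op 15 (add /mix 82): {"a":32,"lou":58,"m":60,"mix":82,"n":94,"pa":72,"r":13,"y":43}
After op 16 (add /yll 97): {"a":32,"lou":58,"m":60,"mix":82,"n":94,"pa":72,"r":13,"y":43,"yll":97}
After op 17 (replace /y 84): {"a":32,"lou":58,"m":60,"mix":82,"n":94,"pa":72,"r":13,"y":84,"yll":97}
After op 18 (replace /yll 39): {"a":32,"lou":58,"m":60,"mix":82,"n":94,"pa":72,"r":13,"y":84,"yll":39}
After op 19 (add /c 26): {"a":32,"c":26,"lou":58,"m":60,"mix":82,"n":94,"pa":72,"r":13,"y":84,"yll":39}
After op 20 (replace /lou 54): {"a":32,"c":26,"lou":54,"m":60,"mix":82,"n":94,"pa":72,"r":13,"y":84,"yll":39}
After op 21 (add /a 87): {"a":87,"c":26,"lou":54,"m":60,"mix":82,"n":94,"pa":72,"r":13,"y":84,"yll":39}
After op 22 (replace /pa 51): {"a":87,"c":26,"lou":54,"m":60,"mix":82,"n":94,"pa":51,"r":13,"y":84,"yll":39}
After op 23 (replace /m 82): {"a":87,"c":26,"lou":54,"m":82,"mix":82,"n":94,"pa":51,"r":13,"y":84,"yll":39}
After op 24 (replace /r 50): {"a":87,"c":26,"lou":54,"m":82,"mix":82,"n":94,"pa":51,"r":50,"y":84,"yll":39}
After op 25 (replace /pa 75): {"a":87,"c":26,"lou":54,"m":82,"mix":82,"n":94,"pa":75,"r":50,"y":84,"yll":39}

Answer: {"a":87,"c":26,"lou":54,"m":82,"mix":82,"n":94,"pa":75,"r":50,"y":84,"yll":39}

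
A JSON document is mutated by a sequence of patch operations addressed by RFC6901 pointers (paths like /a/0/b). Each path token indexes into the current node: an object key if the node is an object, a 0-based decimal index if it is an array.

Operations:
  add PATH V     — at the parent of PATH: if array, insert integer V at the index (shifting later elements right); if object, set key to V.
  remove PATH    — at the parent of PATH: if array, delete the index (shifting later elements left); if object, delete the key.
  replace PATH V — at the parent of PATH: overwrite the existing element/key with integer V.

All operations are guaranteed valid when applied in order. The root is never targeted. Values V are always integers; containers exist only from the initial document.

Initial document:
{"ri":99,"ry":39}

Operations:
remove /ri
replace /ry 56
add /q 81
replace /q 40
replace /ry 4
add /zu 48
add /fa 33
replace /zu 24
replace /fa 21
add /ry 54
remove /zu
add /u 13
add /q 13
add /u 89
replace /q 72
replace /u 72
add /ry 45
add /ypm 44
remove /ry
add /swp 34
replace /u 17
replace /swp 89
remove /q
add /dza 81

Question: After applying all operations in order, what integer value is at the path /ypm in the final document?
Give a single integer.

Answer: 44

Derivation:
After op 1 (remove /ri): {"ry":39}
After op 2 (replace /ry 56): {"ry":56}
After op 3 (add /q 81): {"q":81,"ry":56}
After op 4 (replace /q 40): {"q":40,"ry":56}
After op 5 (replace /ry 4): {"q":40,"ry":4}
After op 6 (add /zu 48): {"q":40,"ry":4,"zu":48}
After op 7 (add /fa 33): {"fa":33,"q":40,"ry":4,"zu":48}
After op 8 (replace /zu 24): {"fa":33,"q":40,"ry":4,"zu":24}
After op 9 (replace /fa 21): {"fa":21,"q":40,"ry":4,"zu":24}
After op 10 (add /ry 54): {"fa":21,"q":40,"ry":54,"zu":24}
After op 11 (remove /zu): {"fa":21,"q":40,"ry":54}
After op 12 (add /u 13): {"fa":21,"q":40,"ry":54,"u":13}
After op 13 (add /q 13): {"fa":21,"q":13,"ry":54,"u":13}
After op 14 (add /u 89): {"fa":21,"q":13,"ry":54,"u":89}
After op 15 (replace /q 72): {"fa":21,"q":72,"ry":54,"u":89}
After op 16 (replace /u 72): {"fa":21,"q":72,"ry":54,"u":72}
After op 17 (add /ry 45): {"fa":21,"q":72,"ry":45,"u":72}
After op 18 (add /ypm 44): {"fa":21,"q":72,"ry":45,"u":72,"ypm":44}
After op 19 (remove /ry): {"fa":21,"q":72,"u":72,"ypm":44}
After op 20 (add /swp 34): {"fa":21,"q":72,"swp":34,"u":72,"ypm":44}
After op 21 (replace /u 17): {"fa":21,"q":72,"swp":34,"u":17,"ypm":44}
After op 22 (replace /swp 89): {"fa":21,"q":72,"swp":89,"u":17,"ypm":44}
After op 23 (remove /q): {"fa":21,"swp":89,"u":17,"ypm":44}
After op 24 (add /dza 81): {"dza":81,"fa":21,"swp":89,"u":17,"ypm":44}
Value at /ypm: 44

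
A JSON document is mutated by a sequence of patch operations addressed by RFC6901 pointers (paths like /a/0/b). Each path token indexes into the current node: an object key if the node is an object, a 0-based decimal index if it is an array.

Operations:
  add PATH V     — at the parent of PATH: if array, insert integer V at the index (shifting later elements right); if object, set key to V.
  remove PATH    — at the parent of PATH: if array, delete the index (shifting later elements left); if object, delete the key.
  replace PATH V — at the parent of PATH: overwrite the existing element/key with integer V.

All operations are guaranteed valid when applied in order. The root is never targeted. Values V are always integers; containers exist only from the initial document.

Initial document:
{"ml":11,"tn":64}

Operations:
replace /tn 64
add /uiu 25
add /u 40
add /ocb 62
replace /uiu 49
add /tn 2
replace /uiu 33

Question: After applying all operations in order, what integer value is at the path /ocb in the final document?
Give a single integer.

After op 1 (replace /tn 64): {"ml":11,"tn":64}
After op 2 (add /uiu 25): {"ml":11,"tn":64,"uiu":25}
After op 3 (add /u 40): {"ml":11,"tn":64,"u":40,"uiu":25}
After op 4 (add /ocb 62): {"ml":11,"ocb":62,"tn":64,"u":40,"uiu":25}
After op 5 (replace /uiu 49): {"ml":11,"ocb":62,"tn":64,"u":40,"uiu":49}
After op 6 (add /tn 2): {"ml":11,"ocb":62,"tn":2,"u":40,"uiu":49}
After op 7 (replace /uiu 33): {"ml":11,"ocb":62,"tn":2,"u":40,"uiu":33}
Value at /ocb: 62

Answer: 62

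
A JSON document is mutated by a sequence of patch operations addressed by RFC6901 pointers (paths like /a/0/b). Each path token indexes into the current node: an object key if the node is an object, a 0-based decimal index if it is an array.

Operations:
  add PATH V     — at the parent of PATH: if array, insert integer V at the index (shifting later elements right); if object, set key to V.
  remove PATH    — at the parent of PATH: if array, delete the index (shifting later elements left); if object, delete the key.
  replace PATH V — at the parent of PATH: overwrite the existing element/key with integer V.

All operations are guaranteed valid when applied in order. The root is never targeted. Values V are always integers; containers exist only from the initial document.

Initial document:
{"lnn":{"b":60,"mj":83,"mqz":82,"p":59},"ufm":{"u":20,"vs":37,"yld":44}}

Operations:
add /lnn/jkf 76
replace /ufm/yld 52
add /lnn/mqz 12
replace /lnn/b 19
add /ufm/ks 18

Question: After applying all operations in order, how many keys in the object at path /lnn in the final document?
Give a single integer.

Answer: 5

Derivation:
After op 1 (add /lnn/jkf 76): {"lnn":{"b":60,"jkf":76,"mj":83,"mqz":82,"p":59},"ufm":{"u":20,"vs":37,"yld":44}}
After op 2 (replace /ufm/yld 52): {"lnn":{"b":60,"jkf":76,"mj":83,"mqz":82,"p":59},"ufm":{"u":20,"vs":37,"yld":52}}
After op 3 (add /lnn/mqz 12): {"lnn":{"b":60,"jkf":76,"mj":83,"mqz":12,"p":59},"ufm":{"u":20,"vs":37,"yld":52}}
After op 4 (replace /lnn/b 19): {"lnn":{"b":19,"jkf":76,"mj":83,"mqz":12,"p":59},"ufm":{"u":20,"vs":37,"yld":52}}
After op 5 (add /ufm/ks 18): {"lnn":{"b":19,"jkf":76,"mj":83,"mqz":12,"p":59},"ufm":{"ks":18,"u":20,"vs":37,"yld":52}}
Size at path /lnn: 5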